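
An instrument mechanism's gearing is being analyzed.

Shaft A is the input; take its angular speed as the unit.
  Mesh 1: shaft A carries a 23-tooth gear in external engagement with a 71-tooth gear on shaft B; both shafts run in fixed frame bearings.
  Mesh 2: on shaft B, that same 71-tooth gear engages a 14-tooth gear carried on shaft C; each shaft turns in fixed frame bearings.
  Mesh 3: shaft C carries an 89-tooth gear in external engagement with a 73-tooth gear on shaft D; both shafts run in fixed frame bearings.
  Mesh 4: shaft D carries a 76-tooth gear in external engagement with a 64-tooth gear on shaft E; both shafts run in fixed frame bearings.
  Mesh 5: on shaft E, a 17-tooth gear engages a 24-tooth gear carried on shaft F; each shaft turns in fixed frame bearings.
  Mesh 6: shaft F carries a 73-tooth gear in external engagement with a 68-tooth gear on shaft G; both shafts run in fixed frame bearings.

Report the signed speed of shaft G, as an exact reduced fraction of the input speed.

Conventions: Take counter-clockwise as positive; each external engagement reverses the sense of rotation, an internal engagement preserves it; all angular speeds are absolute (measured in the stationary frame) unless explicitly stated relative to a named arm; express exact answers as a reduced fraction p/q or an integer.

38893/21504

6-mesh fixed-axis compound train (all bearings frame-fixed)
mesh 1 [23T→71T]: |ω|/ω_in = 1×23/71 = 23/71, sense flips to −
mesh 2 [71T→14T]: |ω|/ω_in = (23/71)×71/14 = 23/14, sense flips to +
mesh 3 [89T→73T]: |ω|/ω_in = (23/14)×89/73 = 2047/1022, sense flips to −
mesh 4 [76T→64T]: |ω|/ω_in = (2047/1022)×76/64 = 38893/16352, sense flips to +
mesh 5 [17T→24T]: |ω|/ω_in = (38893/16352)×17/24 = 661181/392448, sense flips to −
mesh 6 [73T→68T]: |ω|/ω_in = (661181/392448)×73/68 = 38893/21504, sense flips to +
signed output speed (× input speed) = 38893/21504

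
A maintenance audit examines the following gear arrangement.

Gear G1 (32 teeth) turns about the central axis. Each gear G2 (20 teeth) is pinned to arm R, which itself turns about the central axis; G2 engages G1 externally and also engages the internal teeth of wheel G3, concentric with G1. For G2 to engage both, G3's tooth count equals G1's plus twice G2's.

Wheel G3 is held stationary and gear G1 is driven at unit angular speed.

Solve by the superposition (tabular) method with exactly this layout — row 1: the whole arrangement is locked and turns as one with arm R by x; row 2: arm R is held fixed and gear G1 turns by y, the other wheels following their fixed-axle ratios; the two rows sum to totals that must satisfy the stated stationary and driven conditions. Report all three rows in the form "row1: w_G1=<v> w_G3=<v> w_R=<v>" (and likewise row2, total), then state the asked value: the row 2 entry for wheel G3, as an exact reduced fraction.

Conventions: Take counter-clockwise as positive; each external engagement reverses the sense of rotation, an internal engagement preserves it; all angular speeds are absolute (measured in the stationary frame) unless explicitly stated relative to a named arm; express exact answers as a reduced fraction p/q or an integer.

recognized (axles ride arm R): planetary set, 32/20/72 teeth
row 1 — lock + rotate with arm: ω_sun = ω_ring = ω_arm = x
row 2: sun turns y, ring = −(32/72)·y, arm 0
boundary: total ω_ring = x − (32/72)·y = 0 and total ω_sun = x + y = 1  ⇒  y = 9/13, x = 4/13
row 2 ring = −(32/72)·9/13 = -4/13
totals (row 1 + row 2): sun 4/13 + 9/13 = 1, ring 4/13 + (-4/13) = 0, arm 4/13 + 0 = 4/13
asked cell (row2, ring) = -4/13

row1: w_G1=4/13 w_G3=4/13 w_R=4/13
row2: w_G1=9/13 w_G3=-4/13 w_R=0
total: w_G1=1 w_G3=0 w_R=4/13
asked value: -4/13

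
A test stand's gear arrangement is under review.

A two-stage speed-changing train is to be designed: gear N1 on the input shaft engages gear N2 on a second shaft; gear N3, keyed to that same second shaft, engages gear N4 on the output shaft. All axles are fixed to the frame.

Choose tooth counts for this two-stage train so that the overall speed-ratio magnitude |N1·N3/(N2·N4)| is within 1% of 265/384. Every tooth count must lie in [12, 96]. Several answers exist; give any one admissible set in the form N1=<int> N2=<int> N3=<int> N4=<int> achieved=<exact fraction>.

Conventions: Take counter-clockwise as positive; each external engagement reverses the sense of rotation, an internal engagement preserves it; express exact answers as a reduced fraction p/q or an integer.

N1=15 N2=12 N3=53 N4=96 achieved=265/384

design class (target 265/384): fixed-axis compound train
target = 265/384 in lowest terms: an exact hit needs N1·N3 = k·265 and N2·N4 = k·384 for one integer k, every count in [12, 96]; additionally prefer no 1:1 stage (N1 ≠ N2, N3 ≠ N4)
k = 1…2: no 1:1-free in-range split of k·265 and k·384 into factor pairs; take k = 3
k = 3: N1·N3 = 795 = 15·53, N2·N4 = 1152 = 12·96
achieved = 15·53/(12·96) = 265/384; |achieved − target| = 0 ≤ 53/7680 ✓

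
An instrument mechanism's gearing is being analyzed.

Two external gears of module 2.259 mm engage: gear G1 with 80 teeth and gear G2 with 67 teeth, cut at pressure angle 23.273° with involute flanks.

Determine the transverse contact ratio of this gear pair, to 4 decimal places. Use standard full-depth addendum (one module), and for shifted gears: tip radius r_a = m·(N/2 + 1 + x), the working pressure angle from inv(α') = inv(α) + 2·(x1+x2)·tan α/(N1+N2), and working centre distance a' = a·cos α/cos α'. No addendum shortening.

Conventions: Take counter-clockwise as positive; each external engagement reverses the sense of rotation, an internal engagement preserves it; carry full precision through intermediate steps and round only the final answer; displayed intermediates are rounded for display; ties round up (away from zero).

topology: single-mesh involute geometry — m = 2.259, 80T/67T pair
base radii: r_b1 = 83.007649, r_b2 = 69.518906
tip radii: r_a1 = 92.619000, r_a2 = 77.935500
no profile shift: α' = α, a' = a
action lengths: √(r_a1²−r_b1²) = 41.085392, √(r_a2²−r_b2²) = 35.228737
base pitch p_b = π·m·cos α = 6.519405
CR = (41.085392 + 35.228737 − 166.036500·sin 23.27300°)/6.519405 = 1.642942
contact ratio ≈ 1.6429

1.6429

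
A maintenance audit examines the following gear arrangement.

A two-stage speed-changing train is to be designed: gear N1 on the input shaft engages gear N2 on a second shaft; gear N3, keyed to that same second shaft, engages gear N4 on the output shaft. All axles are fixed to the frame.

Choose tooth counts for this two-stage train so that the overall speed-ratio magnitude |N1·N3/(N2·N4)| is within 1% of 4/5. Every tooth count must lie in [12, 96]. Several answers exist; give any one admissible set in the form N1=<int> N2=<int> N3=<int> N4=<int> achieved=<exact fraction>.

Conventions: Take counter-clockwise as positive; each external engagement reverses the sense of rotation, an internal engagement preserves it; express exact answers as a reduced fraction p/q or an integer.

design class (target 4/5): fixed-axis compound train
target = 4/5 in lowest terms: an exact hit needs N1·N3 = k·4 and N2·N4 = k·5 for one integer k, every count in [12, 96]; additionally prefer no 1:1 stage (N1 ≠ N2, N3 ≠ N4)
k = 1…38: no 1:1-free in-range split of k·4 and k·5 into factor pairs; take k = 39
k = 39: N1·N3 = 156 = 12·13, N2·N4 = 195 = 13·15
achieved = 12·13/(13·15) = 4/5; |achieved − target| = 0 ≤ 1/125 ✓

N1=12 N2=13 N3=13 N4=15 achieved=4/5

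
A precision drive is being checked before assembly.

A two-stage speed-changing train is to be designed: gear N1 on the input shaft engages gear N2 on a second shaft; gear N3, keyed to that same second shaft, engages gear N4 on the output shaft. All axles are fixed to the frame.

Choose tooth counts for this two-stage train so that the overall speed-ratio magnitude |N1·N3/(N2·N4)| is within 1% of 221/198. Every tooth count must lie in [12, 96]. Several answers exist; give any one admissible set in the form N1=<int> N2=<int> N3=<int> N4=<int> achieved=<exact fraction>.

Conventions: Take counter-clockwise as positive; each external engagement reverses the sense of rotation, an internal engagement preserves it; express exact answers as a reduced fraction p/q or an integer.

N1=13 N2=12 N3=34 N4=33 achieved=221/198

design class (target 221/198): fixed-axis compound train
target = 221/198 in lowest terms: an exact hit needs N1·N3 = k·221 and N2·N4 = k·198 for one integer k, every count in [12, 96]; additionally prefer no 1:1 stage (N1 ≠ N2, N3 ≠ N4)
k = 1: no 1:1-free in-range split of k·221 and k·198 into factor pairs; take k = 2
k = 2: N1·N3 = 442 = 13·34, N2·N4 = 396 = 12·33
achieved = 13·34/(12·33) = 221/198; |achieved − target| = 0 ≤ 221/19800 ✓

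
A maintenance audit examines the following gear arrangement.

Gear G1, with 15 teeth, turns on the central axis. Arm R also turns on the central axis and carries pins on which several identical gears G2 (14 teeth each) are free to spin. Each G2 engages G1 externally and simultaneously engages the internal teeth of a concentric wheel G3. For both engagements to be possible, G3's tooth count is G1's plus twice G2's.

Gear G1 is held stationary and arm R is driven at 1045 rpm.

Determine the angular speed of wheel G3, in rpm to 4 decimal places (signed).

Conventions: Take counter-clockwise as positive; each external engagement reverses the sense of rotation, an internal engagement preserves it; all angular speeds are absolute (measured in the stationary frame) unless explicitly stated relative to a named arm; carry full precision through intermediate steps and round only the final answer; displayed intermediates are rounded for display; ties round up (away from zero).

topology: planetary set — G1 15T / G2 14T / G3 43T, arm = carrier (Willis)
normalise by the input: solve with ω_arm = 1, then scale by 1045 rpm
ring teeth: 15 + 2·14 = 43
15(ω_sun−ω_arm) = −43(ω_ring−ω_arm),  ω_sun = 0, ω_arm = 1
ω_ring = 1 − (15/43)(0−1) = 58/43
scale: ω_ring = 58/43 × 1045 rpm = +1409.5349 rpm

+1409.5349 rpm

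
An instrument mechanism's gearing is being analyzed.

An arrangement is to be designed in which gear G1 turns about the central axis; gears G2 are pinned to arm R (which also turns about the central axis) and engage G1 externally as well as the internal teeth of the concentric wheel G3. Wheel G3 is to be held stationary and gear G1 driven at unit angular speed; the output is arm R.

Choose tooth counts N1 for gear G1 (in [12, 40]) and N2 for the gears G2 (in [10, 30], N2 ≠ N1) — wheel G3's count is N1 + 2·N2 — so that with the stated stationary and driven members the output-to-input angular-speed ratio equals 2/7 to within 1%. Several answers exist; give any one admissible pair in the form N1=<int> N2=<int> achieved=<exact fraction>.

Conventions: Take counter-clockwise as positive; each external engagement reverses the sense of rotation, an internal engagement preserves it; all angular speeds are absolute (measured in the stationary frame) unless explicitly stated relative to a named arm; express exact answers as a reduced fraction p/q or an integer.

N1=16 N2=12 achieved=2/7

class = planetary set [ratio 2/7 wanted; Willis about the carrier]
Willis with ω_ring = 0: ω_arm/ω_sun = N1/(N1+N3); set equal to 2/7  ⇒  N3/N1 = 1/(2/7) − 1 = 5/2
N3 = N1 + 2·N2  ⇒  N2/N1 = (N3/N1 − 1)/2 = (5/2 − 1)/2 = 3/4
smallest multiple with N1 ≥ 12 and N2 ≥ 10: k = 4  ⇒  N1 = 4·4 = 16, N2 = 4·3 = 12 (N1 ≤ 40, N2 ≤ 30, N2 ≠ N1 ✓), N3 = 16 + 2·12 = 40
check: N1/(N1+N3) with N1 = 16, N3 = 40 gives 2/7; |achieved − target| = 0 ≤ 1/350 ✓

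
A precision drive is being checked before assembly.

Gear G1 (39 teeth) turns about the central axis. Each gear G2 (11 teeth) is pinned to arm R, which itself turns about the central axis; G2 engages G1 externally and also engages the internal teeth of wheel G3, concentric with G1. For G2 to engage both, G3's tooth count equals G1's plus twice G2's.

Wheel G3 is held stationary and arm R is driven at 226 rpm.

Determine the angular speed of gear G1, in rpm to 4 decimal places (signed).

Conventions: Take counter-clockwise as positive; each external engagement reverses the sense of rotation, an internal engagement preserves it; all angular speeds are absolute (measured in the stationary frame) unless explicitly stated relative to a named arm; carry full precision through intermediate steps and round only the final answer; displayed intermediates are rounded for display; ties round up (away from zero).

topology: planetary set — G1 39T / G2 11T / G3 61T, arm = carrier (Willis)
normalise by the input: solve with ω_arm = 1, then scale by 226 rpm
ring teeth: 39 + 2·11 = 61
39(ω_sun−ω_arm) = −61(ω_ring−ω_arm),  ω_ring = 0, ω_arm = 1
ω_sun = 1 − (61/39)(0−1) = 100/39
scale: ω_sun = 100/39 × 226 rpm = +579.4872 rpm

+579.4872 rpm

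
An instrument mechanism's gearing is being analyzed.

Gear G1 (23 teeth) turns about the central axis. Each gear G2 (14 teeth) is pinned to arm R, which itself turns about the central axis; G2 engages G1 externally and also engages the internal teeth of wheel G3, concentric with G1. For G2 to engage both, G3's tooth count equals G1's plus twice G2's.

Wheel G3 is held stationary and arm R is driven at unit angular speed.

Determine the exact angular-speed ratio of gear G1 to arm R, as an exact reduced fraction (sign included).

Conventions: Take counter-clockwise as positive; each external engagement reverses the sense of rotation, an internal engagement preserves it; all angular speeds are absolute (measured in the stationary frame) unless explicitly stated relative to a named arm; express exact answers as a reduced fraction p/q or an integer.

class = planetary set [G3 = 23+2·14 = 51; Willis about the carrier]
ring teeth: 23 + 2·14 = 51
23(ω_sun−ω_arm) = −51(ω_ring−ω_arm),  ω_ring = 0, ω_arm = 1
ω_sun = 1 − (51/23)(0−1) = 74/23
ω_out/ω_in = 74/23

74/23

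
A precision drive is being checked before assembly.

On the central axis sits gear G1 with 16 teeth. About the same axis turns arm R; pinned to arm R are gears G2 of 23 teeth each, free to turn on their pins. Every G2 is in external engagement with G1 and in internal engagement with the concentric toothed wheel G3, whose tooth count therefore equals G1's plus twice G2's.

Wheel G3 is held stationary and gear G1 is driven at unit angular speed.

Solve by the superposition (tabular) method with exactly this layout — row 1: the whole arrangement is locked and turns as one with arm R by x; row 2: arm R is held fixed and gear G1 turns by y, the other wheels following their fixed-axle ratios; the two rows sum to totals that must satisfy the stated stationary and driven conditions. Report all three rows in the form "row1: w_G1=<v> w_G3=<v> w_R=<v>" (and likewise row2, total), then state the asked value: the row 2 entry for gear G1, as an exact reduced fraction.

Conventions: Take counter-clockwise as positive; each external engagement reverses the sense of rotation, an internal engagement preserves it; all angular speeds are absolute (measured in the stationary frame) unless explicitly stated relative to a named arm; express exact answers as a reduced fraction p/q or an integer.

class = planetary set [G3 = 16+2·23 = 62; Willis about the carrier]
superposition row 1 [locked train]: every member turns x
superposition row 2 [arm held]: sun y, ring −(16/62)·y, arm 0
boundary: total ω_ring = x − (16/62)·y = 0 and total ω_sun = x + y = 1  ⇒  y = 31/39, x = 8/39
row 2 ring = −(16/62)·31/39 = -8/39
totals (row 1 + row 2): sun 8/39 + 31/39 = 1, ring 8/39 + (-8/39) = 0, arm 8/39 + 0 = 8/39
asked cell (row2, sun) = 31/39

row1: w_G1=8/39 w_G3=8/39 w_R=8/39
row2: w_G1=31/39 w_G3=-8/39 w_R=0
total: w_G1=1 w_G3=0 w_R=8/39
asked value: 31/39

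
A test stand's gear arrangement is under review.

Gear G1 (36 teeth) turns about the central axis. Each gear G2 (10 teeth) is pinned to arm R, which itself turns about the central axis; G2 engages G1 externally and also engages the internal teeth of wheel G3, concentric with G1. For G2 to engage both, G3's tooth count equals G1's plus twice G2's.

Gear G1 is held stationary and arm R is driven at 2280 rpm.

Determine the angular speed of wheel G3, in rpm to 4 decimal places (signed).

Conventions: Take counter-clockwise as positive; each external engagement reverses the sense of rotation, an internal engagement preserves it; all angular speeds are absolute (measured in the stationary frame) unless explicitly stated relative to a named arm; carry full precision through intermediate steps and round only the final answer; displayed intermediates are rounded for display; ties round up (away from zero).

planetary set (36T centre, 10T on arm, 56T internal) — Willis relation
normalise by the input: solve with ω_arm = 1, then scale by 2280 rpm
ring teeth: 36 + 2·10 = 56
36(ω_sun−ω_arm) = −56(ω_ring−ω_arm),  ω_sun = 0, ω_arm = 1
ω_ring = 1 − (36/56)(0−1) = 23/14
scale: ω_ring = 23/14 × 2280 rpm = +3745.7143 rpm

+3745.7143 rpm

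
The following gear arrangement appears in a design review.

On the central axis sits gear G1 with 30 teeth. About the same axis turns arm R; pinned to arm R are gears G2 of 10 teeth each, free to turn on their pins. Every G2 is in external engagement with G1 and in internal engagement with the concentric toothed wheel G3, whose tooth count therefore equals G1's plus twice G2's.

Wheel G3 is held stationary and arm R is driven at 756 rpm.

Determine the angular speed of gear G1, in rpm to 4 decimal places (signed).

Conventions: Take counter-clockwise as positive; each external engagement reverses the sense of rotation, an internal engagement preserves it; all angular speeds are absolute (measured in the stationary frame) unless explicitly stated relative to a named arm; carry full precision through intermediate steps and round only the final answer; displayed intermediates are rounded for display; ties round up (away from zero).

+2016.0000 rpm

class = planetary set [G3 = 30+2·10 = 50; Willis about the carrier]
normalise by the input: solve with ω_arm = 1, then scale by 756 rpm
ring teeth: 30 + 2·10 = 50
30(ω_sun−ω_arm) = −50(ω_ring−ω_arm),  ω_ring = 0, ω_arm = 1
ω_sun = 1 − (50/30)(0−1) = 8/3
scale: ω_sun = 8/3 × 756 rpm = +2016.0000 rpm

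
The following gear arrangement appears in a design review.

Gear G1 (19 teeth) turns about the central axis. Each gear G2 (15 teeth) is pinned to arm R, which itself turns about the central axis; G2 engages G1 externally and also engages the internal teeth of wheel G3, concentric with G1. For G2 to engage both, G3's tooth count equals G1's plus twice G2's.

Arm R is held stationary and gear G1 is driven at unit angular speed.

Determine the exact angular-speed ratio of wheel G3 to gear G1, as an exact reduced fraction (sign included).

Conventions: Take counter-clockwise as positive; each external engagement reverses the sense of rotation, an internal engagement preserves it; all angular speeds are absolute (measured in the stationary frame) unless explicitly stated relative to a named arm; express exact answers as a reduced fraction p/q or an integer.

planetary set (19T centre, 15T on arm, 49T internal) — Willis relation
ring teeth: 19 + 2·15 = 49
19(ω_sun−ω_arm) = −49(ω_ring−ω_arm),  ω_arm = 0, ω_sun = 1
ω_ring = 0 − (19/49)(1−0) = -19/49
ω_out/ω_in = -19/49

-19/49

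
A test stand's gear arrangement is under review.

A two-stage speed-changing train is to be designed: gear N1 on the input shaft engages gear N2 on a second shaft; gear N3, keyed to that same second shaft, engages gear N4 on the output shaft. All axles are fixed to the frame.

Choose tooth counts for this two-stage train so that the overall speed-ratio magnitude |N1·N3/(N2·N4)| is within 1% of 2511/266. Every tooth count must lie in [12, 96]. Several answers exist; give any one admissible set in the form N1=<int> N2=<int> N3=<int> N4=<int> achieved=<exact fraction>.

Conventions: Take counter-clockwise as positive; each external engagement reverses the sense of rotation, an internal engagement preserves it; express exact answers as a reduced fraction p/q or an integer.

class = fixed-axis compound train [2-stage, 2511/266 wanted]
target = 2511/266 in lowest terms: an exact hit needs N1·N3 = k·2511 and N2·N4 = k·266 for one integer k, every count in [12, 96]; additionally prefer no 1:1 stage (N1 ≠ N2, N3 ≠ N4)
k = 1: N1·N3 = 2511 = 27·93, N2·N4 = 266 = 14·19
achieved = 27·93/(14·19) = 2511/266; |achieved − target| = 0 ≤ 2511/26600 ✓

N1=27 N2=14 N3=93 N4=19 achieved=2511/266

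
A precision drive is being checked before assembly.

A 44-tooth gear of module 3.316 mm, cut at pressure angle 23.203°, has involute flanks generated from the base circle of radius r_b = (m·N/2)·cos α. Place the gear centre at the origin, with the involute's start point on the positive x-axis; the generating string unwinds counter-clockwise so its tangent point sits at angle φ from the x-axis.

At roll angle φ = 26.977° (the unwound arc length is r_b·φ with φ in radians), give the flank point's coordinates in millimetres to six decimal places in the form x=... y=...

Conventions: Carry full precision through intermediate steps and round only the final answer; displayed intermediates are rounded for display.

class = single-mesh tooth geometry [base-circle involute, m = 3.316, 44T]
pitch radius r_p = m·N/2 = 3.316·44/2 = 72.952000
base radius r_b = r_p·cos α = 72.952000·cos 23.203° = 67.051256
roll angle φ = 26.977° = 0.47083747 rad
x = r_b·(cos φ + φ·sin φ) = 74.076620
y = r_b·(sin φ − φ·cos φ) = 2.281604

x=74.076620 y=2.281604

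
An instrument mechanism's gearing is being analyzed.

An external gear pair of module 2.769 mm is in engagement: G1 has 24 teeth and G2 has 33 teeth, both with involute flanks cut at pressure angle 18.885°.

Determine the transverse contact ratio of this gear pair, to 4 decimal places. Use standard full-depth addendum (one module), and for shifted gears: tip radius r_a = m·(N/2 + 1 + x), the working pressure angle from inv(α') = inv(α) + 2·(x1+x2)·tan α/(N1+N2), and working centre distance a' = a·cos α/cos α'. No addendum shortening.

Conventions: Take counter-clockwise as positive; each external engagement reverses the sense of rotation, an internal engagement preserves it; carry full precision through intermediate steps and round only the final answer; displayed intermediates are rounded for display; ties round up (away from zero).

1.6867

single-mesh involute tooth geometry (24T engaging 33T at module 2.769)
base radii: r_b1 = 31.439341, r_b2 = 43.229094
tip radii: r_a1 = 35.997000, r_a2 = 48.457500
no profile shift: α' = α, a' = a
action lengths: √(r_a1²−r_b1²) = 17.531453, √(r_a2²−r_b2²) = 21.894628
base pitch p_b = π·m·cos α = 8.230800
CR = (17.531453 + 21.894628 − 78.916500·sin 18.88500°)/8.230800 = 1.686738
contact ratio ≈ 1.6867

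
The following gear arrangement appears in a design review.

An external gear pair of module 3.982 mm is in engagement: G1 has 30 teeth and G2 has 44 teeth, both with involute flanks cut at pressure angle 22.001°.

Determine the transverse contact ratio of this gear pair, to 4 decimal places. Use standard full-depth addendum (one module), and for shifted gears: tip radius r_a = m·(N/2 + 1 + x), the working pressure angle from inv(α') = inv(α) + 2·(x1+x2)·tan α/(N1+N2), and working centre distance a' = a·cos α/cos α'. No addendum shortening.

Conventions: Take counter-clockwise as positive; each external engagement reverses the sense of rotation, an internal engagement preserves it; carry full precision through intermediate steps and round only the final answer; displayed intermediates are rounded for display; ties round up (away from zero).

single-mesh involute tooth geometry (30T engaging 44T at module 3.982)
base radii: r_b1 = 55.380301, r_b2 = 81.224442
tip radii: r_a1 = 63.712000, r_a2 = 91.586000
no profile shift: α' = α, a' = a
action lengths: √(r_a1²−r_b1²) = 31.499860, √(r_a2²−r_b2²) = 42.315310
base pitch p_b = π·m·cos α = 11.598823
CR = (31.499860 + 42.315310 − 147.334000·sin 22.00100°)/11.598823 = 1.605378
contact ratio ≈ 1.6054

1.6054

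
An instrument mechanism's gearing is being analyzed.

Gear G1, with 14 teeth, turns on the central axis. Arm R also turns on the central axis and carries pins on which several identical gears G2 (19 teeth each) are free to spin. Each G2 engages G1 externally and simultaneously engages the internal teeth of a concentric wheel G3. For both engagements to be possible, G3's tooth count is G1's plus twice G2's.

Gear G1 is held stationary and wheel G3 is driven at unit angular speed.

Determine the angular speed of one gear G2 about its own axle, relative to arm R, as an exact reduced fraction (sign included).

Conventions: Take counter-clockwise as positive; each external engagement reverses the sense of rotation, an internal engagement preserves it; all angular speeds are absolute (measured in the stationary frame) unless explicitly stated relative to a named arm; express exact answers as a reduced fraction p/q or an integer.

364/627

topology: planetary set — G1 14T / G2 19T / G3 52T, arm = carrier (Willis)
ring teeth: 14 + 2·19 = 52
14(ω_sun−ω_arm) = −52(ω_ring−ω_arm),  ω_sun = 0, ω_ring = 1
14(0−ω_arm) = −52(1−ω_arm)  ⇒  66·ω_arm = 52  ⇒  ω_arm = 26/33
sun–planet mesh: 14·(0−26/33) = −19·(ω_p−ω_arm)  ⇒  ω_p−ω_arm = 364/627
exact speed ratio = 364/627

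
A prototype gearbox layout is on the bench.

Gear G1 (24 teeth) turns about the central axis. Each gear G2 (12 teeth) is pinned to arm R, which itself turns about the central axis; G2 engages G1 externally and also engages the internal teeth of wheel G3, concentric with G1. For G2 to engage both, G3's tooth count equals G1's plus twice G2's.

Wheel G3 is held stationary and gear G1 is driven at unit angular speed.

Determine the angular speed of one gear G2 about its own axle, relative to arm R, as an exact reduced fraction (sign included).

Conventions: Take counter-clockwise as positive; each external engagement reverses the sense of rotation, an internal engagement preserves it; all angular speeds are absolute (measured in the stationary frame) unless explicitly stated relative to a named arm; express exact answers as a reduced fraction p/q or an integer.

-4/3

planetary set (24T centre, 12T on arm, 48T internal) — Willis relation
ring teeth: 24 + 2·12 = 48
24(ω_sun−ω_arm) = −48(ω_ring−ω_arm),  ω_ring = 0, ω_sun = 1
24(1−ω_arm) = −48(0−ω_arm)  ⇒  72·ω_arm = 24  ⇒  ω_arm = 1/3
sun–planet mesh: 24·(1−1/3) = −12·(ω_p−ω_arm)  ⇒  ω_p−ω_arm = -4/3
exact speed ratio = -4/3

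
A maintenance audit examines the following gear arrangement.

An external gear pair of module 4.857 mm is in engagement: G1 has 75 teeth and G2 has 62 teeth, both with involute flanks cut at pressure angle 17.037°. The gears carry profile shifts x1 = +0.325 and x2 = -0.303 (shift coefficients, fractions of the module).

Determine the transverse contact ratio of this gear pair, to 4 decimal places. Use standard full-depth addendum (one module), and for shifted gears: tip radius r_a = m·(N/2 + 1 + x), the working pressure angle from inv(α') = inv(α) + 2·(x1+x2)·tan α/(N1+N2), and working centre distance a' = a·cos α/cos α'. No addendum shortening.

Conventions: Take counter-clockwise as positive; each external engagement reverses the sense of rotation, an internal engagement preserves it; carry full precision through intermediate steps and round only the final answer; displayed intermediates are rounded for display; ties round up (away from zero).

1.9920

class = single-mesh tooth geometry [involute pair 75T × 62T, m = 4.857]
base radii: r_b1 = 174.144533, r_b2 = 143.959480
tip radii: r_a1 = 188.573025, r_a2 = 153.952329
inv(α') = inv(17.037°) + 2·(+0.325-0.303)·tan α/(75+62) = 0.00918363  ⇒  α' = 17.09683°
a' = a·cos α / cos α' = 332.7045·cos 17.037°/cos 17.09683° = 332.811172
action lengths: √(r_a1²−r_b1²) = 72.342709, √(r_a2²−r_b2²) = 54.561778
base pitch p_b = π·m·cos α = 14.589098
CR = (72.342709 + 54.561778 − 332.811172·sin 17.09683°)/14.589098 = 1.992049
contact ratio ≈ 1.9920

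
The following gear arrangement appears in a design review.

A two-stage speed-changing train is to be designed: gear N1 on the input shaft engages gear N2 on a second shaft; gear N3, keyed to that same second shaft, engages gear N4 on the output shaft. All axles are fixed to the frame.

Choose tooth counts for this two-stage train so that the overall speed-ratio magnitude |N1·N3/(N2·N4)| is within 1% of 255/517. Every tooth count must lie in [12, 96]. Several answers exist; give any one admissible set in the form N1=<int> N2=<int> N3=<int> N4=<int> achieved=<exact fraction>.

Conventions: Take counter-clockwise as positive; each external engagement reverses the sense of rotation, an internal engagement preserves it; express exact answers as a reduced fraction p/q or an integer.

design class (target 255/517): fixed-axis compound train
target = 255/517 in lowest terms: an exact hit needs N1·N3 = k·255 and N2·N4 = k·517 for one integer k, every count in [12, 96]; additionally prefer no 1:1 stage (N1 ≠ N2, N3 ≠ N4)
k = 1: no 1:1-free in-range split of k·255 and k·517 into factor pairs; take k = 2
k = 2: N1·N3 = 510 = 15·34, N2·N4 = 1034 = 22·47
achieved = 15·34/(22·47) = 255/517; |achieved − target| = 0 ≤ 51/10340 ✓

N1=15 N2=22 N3=34 N4=47 achieved=255/517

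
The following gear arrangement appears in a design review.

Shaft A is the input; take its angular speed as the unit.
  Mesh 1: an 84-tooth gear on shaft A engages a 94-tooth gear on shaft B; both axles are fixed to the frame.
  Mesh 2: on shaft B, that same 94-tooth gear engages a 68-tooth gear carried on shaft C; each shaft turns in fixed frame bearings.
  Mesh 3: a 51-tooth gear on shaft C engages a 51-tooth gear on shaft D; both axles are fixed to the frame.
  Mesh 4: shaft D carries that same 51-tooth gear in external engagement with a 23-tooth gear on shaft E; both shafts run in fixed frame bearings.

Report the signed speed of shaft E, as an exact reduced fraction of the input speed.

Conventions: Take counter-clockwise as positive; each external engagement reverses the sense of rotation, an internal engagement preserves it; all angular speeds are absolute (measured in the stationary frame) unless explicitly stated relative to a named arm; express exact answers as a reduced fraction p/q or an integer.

63/23

4-mesh fixed-axis compound train (all bearings frame-fixed)
mesh 1 [84T→94T]: |ω|/ω_in = 1×84/94 = 42/47, sense flips to −
mesh 2 [94T→68T]: |ω|/ω_in = (42/47)×94/68 = 21/17, sense flips to +
mesh 3 [51T→51T]: |ω|/ω_in = (21/17)×51/51 = 21/17, sense flips to −
mesh 4 [51T→23T]: |ω|/ω_in = (21/17)×51/23 = 63/23, sense flips to +
signed output speed (× input speed) = 63/23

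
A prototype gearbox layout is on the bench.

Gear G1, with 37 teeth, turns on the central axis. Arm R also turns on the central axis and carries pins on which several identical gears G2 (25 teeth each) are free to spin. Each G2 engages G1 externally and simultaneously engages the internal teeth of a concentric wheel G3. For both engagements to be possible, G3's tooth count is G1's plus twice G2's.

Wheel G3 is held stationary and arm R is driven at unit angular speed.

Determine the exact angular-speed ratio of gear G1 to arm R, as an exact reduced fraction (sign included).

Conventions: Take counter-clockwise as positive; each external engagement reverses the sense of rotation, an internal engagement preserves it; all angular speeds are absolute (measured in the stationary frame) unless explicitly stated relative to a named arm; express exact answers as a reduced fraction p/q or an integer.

topology: planetary set — G1 37T / G2 25T / G3 87T, arm = carrier (Willis)
ring teeth: 37 + 2·25 = 87
37(ω_sun−ω_arm) = −87(ω_ring−ω_arm),  ω_ring = 0, ω_arm = 1
ω_sun = 1 − (87/37)(0−1) = 124/37
ω_out/ω_in = 124/37

124/37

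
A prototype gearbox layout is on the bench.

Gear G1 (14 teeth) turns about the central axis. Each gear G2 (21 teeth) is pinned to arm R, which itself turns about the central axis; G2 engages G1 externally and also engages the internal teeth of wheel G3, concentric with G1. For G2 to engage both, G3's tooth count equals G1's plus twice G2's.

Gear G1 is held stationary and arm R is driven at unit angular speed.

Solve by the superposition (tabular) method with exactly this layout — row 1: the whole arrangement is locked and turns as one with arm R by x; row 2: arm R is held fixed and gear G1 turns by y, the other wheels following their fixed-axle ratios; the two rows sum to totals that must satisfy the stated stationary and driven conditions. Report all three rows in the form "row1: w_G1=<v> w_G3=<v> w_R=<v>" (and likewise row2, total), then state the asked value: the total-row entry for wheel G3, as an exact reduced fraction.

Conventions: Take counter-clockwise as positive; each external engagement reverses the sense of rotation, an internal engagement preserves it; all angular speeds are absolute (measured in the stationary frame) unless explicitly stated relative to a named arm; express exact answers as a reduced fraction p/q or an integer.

row1: w_G1=1 w_G3=1 w_R=1
row2: w_G1=-1 w_G3=1/4 w_R=0
total: w_G1=0 w_G3=5/4 w_R=1
asked value: 5/4

recognized (axles ride arm R): planetary set, 14/21/56 teeth
row 1 (train locked, turned with arm): all members turn x
row 2: sun turns y, ring = −(14/56)·y, arm 0
boundary: total ω_sun = x + y = 0 and total ω_arm = x = 1  ⇒  y = -1, x = 1
row 2 ring = −(14/56)·(-1) = 1/4
totals (row 1 + row 2): sun 1 + (-1) = 0, ring 1 + 1/4 = 5/4, arm 1 + 0 = 1
asked cell (total, ring) = 5/4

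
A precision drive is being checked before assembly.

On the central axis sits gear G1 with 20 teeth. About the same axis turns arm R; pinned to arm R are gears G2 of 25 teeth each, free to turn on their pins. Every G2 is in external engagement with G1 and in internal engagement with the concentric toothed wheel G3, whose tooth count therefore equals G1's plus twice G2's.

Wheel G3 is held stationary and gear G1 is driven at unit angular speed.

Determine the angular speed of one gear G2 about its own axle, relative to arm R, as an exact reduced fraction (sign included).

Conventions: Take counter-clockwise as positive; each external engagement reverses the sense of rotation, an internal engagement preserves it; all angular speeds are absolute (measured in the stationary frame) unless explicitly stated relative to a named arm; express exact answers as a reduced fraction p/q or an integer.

planetary set (20T centre, 25T on arm, 70T internal) — Willis relation
ring teeth: 20 + 2·25 = 70
20(ω_sun−ω_arm) = −70(ω_ring−ω_arm),  ω_ring = 0, ω_sun = 1
20(1−ω_arm) = −70(0−ω_arm)  ⇒  90·ω_arm = 20  ⇒  ω_arm = 2/9
sun–planet mesh: 20·(1−2/9) = −25·(ω_p−ω_arm)  ⇒  ω_p−ω_arm = -28/45
exact speed ratio = -28/45

-28/45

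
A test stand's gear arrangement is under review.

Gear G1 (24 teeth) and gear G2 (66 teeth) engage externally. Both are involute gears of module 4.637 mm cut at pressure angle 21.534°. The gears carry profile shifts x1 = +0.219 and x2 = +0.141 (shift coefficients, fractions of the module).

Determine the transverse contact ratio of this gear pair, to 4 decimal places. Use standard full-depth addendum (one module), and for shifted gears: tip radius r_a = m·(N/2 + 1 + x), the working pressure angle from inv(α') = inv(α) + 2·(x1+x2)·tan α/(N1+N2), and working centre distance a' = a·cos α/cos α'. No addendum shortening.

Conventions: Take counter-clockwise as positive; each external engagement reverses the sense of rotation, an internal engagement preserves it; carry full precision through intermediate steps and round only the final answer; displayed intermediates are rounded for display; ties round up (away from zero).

class = single-mesh tooth geometry [involute pair 24T × 66T, m = 4.637]
base radii: r_b1 = 51.760044, r_b2 = 142.340122
tip radii: r_a1 = 61.296503, r_a2 = 158.311817
inv(α') = inv(21.534°) + 2·(+0.219+0.141)·tan α/(24+66) = 0.02191369  ⇒  α' = 22.63245°
a' = a·cos α / cos α' = 208.6650·cos 21.534°/cos 22.63245° = 210.294425
action lengths: √(r_a1²−r_b1²) = 32.835333, √(r_a2²−r_b2²) = 69.295896
base pitch p_b = π·m·cos α = 13.550748
CR = (32.835333 + 69.295896 − 210.294425·sin 22.63245°)/13.550748 = 1.564942
contact ratio ≈ 1.5649

1.5649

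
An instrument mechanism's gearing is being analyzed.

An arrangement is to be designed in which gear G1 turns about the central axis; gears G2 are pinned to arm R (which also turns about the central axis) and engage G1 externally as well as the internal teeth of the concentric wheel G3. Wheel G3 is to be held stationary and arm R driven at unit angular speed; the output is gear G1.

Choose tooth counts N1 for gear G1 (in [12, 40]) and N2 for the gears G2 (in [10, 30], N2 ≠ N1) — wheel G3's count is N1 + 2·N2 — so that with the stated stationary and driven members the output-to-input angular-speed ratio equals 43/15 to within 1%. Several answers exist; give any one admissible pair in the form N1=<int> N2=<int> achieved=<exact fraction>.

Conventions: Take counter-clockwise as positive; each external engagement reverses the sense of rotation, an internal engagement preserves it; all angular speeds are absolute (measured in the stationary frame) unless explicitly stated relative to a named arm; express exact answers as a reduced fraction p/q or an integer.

design class (target 43/15): planetary set
Willis with ω_ring = 0: ω_sun/ω_arm = (N1+N3)/N1; set equal to 43/15  ⇒  N3/N1 = 43/15 − 1 = 28/15
N3 = N1 + 2·N2  ⇒  N2/N1 = (N3/N1 − 1)/2 = (28/15 − 1)/2 = 13/30
smallest multiple with N1 ≥ 12 and N2 ≥ 10: k = 1  ⇒  N1 = 1·30 = 30, N2 = 1·13 = 13 (N1 ≤ 40, N2 ≤ 30, N2 ≠ N1 ✓), N3 = 30 + 2·13 = 56
check: (N1+N3)/N1 with N1 = 30, N3 = 56 gives 43/15; |achieved − target| = 0 ≤ 43/1500 ✓

N1=30 N2=13 achieved=43/15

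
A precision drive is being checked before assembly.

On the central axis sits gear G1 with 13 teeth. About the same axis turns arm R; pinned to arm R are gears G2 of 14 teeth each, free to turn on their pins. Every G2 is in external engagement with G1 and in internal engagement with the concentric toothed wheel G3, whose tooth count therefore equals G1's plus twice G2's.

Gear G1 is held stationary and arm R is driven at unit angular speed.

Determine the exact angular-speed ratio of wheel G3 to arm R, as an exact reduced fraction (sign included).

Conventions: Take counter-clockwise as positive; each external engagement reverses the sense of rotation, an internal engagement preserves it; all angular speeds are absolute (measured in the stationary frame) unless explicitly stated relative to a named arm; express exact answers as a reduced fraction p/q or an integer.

topology: planetary set — G1 13T / G2 14T / G3 41T, arm = carrier (Willis)
ring teeth: 13 + 2·14 = 41
13(ω_sun−ω_arm) = −41(ω_ring−ω_arm),  ω_sun = 0, ω_arm = 1
ω_ring = 1 − (13/41)(0−1) = 54/41
ω_out/ω_in = 54/41

54/41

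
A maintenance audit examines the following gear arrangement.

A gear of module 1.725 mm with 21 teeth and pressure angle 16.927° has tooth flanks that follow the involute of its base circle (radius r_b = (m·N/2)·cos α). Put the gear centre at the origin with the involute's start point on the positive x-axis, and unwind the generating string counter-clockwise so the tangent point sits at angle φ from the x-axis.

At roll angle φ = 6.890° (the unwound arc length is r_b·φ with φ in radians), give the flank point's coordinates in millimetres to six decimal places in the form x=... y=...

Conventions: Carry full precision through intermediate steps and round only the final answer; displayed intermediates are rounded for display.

topology: single-mesh involute geometry — m = 1.725, N = 21
pitch radius r_p = m·N/2 = 1.725·21/2 = 18.112500
base radius r_b = r_p·cos α = 18.112500·cos 16.927° = 17.327803
roll angle φ = 6.890° = 0.12025319 rad
x = r_b·(cos φ + φ·sin φ) = 17.452638
y = r_b·(sin φ − φ·cos φ) = 0.010030

x=17.452638 y=0.010030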